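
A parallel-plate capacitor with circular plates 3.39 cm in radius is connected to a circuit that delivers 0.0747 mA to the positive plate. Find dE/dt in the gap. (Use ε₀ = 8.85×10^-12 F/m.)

2.34×10^9 V/(m·s)

By continuity, I_d in the gap equals the 0.0747 mA flowing in the wire.
Then dE/dt = I_d/(ε₀A) = 2.34×10^9 V/(m·s).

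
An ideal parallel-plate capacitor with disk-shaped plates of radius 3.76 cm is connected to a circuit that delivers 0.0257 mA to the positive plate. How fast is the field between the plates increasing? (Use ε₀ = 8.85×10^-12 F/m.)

By continuity, I_d in the gap equals the 0.0257 mA flowing in the wire.
Since I_d = ε₀ A dE/dt, dE/dt = I_d/(ε₀A) = (2.57×10^-5)/((8.85×10^-12)(4.441×10^-3)) = 6.54×10^8 V/(m·s).

6.54×10^8 V/(m·s)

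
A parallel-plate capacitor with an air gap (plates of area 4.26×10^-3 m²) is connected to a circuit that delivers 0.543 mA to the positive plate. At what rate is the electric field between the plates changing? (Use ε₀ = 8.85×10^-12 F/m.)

1.44×10^10 V/(m·s)

By continuity, I_d in the gap equals the 0.543 mA flowing in the wire.
Inverting I_d = ε₀ A dE/dt gives dE/dt = 5.43×10^-4 / (8.85×10^-12 · 4.26×10^-3) = 1.44×10^10 V/(m·s).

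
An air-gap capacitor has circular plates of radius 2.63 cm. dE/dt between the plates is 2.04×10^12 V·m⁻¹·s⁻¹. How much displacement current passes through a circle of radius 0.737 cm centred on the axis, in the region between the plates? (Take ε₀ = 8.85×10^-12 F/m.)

I_d = ε₀ dΦ_E/dt = ε₀ πR² (dE/dt) = (8.85×10^-12)(2.173×10^-3)(2.04×10^12) = 0.03923 A through the full plate area.
Through an area πr² the displacement current is I_d·(πr²/πR²) = I_d (r/R)² = 3.08×10^-3 A.

3.08×10^-3 A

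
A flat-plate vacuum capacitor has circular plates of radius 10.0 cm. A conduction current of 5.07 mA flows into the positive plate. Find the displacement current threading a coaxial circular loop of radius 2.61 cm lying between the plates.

By continuity the displacement current in the gap matches the conduction current: I_d = 5.07×10^-3 A.
Through an area πr² the displacement current is I_d·(πr²/πR²) = I_d (r/R)² = 3.45×10^-4 A.

3.45×10^-4 A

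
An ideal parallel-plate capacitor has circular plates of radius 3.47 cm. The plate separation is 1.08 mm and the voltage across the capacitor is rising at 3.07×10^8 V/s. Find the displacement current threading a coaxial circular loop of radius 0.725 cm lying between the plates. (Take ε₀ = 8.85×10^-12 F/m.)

4.15×10^-4 A

With E = V/d, dE/dt = 2.843×10^11 V/(m·s) and πR² = 3.783×10^-3 m², giving I_d = ε₀ πR² dE/dt = 9.518×10^-3 A.
Since J_d is uniform, the enclosed fraction is (r/R)² = 0.04365, giving I_d,enc = 4.15×10^-4 A.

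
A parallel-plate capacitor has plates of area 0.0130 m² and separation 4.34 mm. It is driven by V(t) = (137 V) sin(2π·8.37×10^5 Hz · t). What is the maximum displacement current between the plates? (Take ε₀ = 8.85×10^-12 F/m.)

The displacement current equals the conduction current C dV/dt, which peaks at C V₀ ω.
With C = ε₀A/d = (8.85×10^-12)(0.0130)/(4.34×10^-3) = 2.651×10^-11 F and ω = 2πf = 5.259×10^6 rad/s, I_d,max = (2.651×10^-11)(137)(5.259×10^6) = 0.0191 A.

0.0191 A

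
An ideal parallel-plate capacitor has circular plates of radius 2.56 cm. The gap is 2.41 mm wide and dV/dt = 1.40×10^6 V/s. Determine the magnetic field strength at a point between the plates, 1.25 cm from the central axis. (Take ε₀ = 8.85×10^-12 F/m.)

4.04×10^-11 T

dE/dt = (dV/dt)/d = 5.809×10^8 V/(m·s); I_d = ε₀(πR²)(dE/dt) = (8.85×10^-12)(2.059×10^-3)(5.809×10^8) = 1.059×10^-5 A.
An Ampèrian loop of radius r encloses a fraction (r/R)² of I_d. Then B·2πr = μ₀ I_d (r/R)², giving B = μ₀ I_d r/(2πR²) = 4.04×10^-11 T.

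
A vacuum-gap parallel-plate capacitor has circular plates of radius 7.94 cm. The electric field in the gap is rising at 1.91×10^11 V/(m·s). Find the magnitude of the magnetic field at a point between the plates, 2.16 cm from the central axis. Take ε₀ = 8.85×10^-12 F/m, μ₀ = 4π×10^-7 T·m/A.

2.29×10^-8 T

I_d = ε₀ dΦ_E/dt = ε₀ πR² (dE/dt) = (8.85×10^-12)(0.01981)(1.91×10^11) = 0.03349 A through the full plate area.
For r < R the Ampère–Maxwell law gives B(2πr) = μ₀ I_d (r²/R²), so B = μ₀ I_d r/(2πR²) = (4π×10^-7)(0.03349)(0.0216)/(2π·0.0794²) = 2.29×10^-8 T.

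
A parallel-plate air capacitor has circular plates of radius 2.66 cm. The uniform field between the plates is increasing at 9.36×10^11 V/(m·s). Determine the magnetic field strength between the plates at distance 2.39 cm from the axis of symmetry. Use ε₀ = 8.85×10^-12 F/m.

I_d = ε₀ dΦ_E/dt = ε₀ πR² (dE/dt) = (8.85×10^-12)(2.223×10^-3)(9.36×10^11) = 0.01841 A through the full plate area.
An Ampèrian loop of radius r encloses a fraction (r/R)² of I_d. Then B·2πr = μ₀ I_d (r/R)², giving B = μ₀ I_d r/(2πR²) = 1.24×10^-7 T.

1.24×10^-7 T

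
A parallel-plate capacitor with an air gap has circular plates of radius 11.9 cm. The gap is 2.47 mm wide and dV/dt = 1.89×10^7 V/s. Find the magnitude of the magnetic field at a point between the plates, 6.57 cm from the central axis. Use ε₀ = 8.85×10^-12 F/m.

I_d = C dV/dt with C = ε₀πR²/d = 1.594×10^-10 F, so I_d = (1.594×10^-10)(1.89×10^7) = 3.013×10^-3 A.
∮B·dl = μ₀ I_d,enc with I_d,enc = I_d r²/R² = 9.184×10^-4 A; so B = μ₀ I_d,enc/(2πr) = 2.80×10^-9 T.

2.80×10^-9 T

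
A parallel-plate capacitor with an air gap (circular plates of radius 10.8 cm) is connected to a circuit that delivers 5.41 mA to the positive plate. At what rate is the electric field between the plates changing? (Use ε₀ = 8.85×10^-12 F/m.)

1.67×10^10 V/(m·s)

Charge continuity gives I_d = I = 5.41×10^-3 A between the plates.
Inverting I_d = ε₀ A dE/dt gives dE/dt = 5.41×10^-3 / (8.85×10^-12 · 0.03664) = 1.67×10^10 V/(m·s).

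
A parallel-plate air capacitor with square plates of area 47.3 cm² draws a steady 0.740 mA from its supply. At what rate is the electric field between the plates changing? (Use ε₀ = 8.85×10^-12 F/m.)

1.77×10^10 V/(m·s)

The displacement current between the plates equals the conduction current, I_d = 0.740 mA.
Since I_d = ε₀ A dE/dt, dE/dt = I_d/(ε₀A) = (7.40×10^-4)/((8.85×10^-12)(4.73×10^-3)) = 1.77×10^10 V/(m·s).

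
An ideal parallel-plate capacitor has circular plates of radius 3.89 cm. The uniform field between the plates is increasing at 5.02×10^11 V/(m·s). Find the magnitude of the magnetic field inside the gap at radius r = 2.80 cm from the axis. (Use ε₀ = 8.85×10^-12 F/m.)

Total displacement current: I_d = ε₀(πR²)(dE/dt) = (8.85×10^-12)(4.754×10^-3)(5.02×10^11) = 0.02112 A.
For r < R the Ampère–Maxwell law gives B(2πr) = μ₀ I_d (r²/R²), so B = μ₀ I_d r/(2πR²) = (4π×10^-7)(0.02112)(0.0280)/(2π·0.0389²) = 7.82×10^-8 T.

7.82×10^-8 T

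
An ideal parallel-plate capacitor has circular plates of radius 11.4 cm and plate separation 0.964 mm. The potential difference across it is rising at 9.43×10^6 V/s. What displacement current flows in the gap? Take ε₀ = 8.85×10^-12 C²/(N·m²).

3.53×10^-3 A

E = V/d so dE/dt = (dV/dt)/d = 9.782×10^9 V/(m·s), and I_d = ε₀ A dE/dt = (8.85×10^-12)(0.04083)(9.782×10^9) = 3.53×10^-3 A.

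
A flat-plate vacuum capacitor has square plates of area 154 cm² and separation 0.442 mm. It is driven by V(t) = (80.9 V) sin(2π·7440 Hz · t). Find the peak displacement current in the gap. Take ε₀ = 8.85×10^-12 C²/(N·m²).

C = ε₀A/d = (8.85×10^-12)(0.0154)/(4.42×10^-4) = 3.083×10^-10 F; ω = 2πf = 4.675×10^4 rad/s.
I_d = C dV/dt, so |I_d|_max = C V₀ ω = (3.083×10^-10)(80.9)(4.675×10^4) = 1.17×10^-3 A.

1.17×10^-3 A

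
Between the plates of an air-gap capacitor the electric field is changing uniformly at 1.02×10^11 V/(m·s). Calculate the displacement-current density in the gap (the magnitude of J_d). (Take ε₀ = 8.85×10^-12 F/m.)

J_d = ε₀ ∂E/∂t, so J_d = 0.903 A/m².

0.903 A/m²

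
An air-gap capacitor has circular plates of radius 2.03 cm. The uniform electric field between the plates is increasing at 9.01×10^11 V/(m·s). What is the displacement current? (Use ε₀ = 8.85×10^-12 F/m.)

With a uniform field, Φ_E = EA, so I_d = ε₀ A dE/dt = 0.0103 A.

0.0103 A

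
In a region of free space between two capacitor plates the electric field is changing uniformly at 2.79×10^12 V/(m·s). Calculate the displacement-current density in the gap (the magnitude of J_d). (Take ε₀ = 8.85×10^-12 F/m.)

24.7 A/m²

J_d = ε₀ dE/dt = (8.85×10^-12)(2.79×10^12) = 24.7 A/m².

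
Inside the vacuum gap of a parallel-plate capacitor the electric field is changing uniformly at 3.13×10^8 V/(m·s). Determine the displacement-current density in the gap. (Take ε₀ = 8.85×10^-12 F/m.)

2.77×10^-3 A/m²

J_d = ε₀ dE/dt = (8.85×10^-12)(3.13×10^8) = 2.77×10^-3 A/m².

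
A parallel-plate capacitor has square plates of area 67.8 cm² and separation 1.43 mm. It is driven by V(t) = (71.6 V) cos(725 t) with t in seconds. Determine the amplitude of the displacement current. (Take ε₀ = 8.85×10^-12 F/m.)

2.18×10^-6 A

The displacement current equals the conduction current C dV/dt, which peaks at C V₀ ω.
With C = ε₀A/d = (8.85×10^-12)(6.78×10^-3)/(1.43×10^-3) = 4.196×10^-11 F and ω = 725 rad/s, I_d,max = (4.196×10^-11)(71.6)(725) = 2.18×10^-6 A.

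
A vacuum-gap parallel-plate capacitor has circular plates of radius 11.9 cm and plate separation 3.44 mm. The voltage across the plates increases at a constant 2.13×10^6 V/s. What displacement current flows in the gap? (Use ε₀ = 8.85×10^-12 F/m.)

The displacement current equals the charging current C dV/dt. With C = ε₀A/d = (8.85×10^-12)(0.04449)/(3.44×10^-3) = 1.145×10^-10 F, I_d = (1.145×10^-10)(2.13×10^6) = 2.44×10^-4 A.

2.44×10^-4 A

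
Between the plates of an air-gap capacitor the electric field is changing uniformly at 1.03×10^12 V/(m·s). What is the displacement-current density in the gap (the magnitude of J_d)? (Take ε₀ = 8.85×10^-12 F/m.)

9.12 A/m²

J_d = ε₀ ∂E/∂t, so J_d = 9.12 A/m².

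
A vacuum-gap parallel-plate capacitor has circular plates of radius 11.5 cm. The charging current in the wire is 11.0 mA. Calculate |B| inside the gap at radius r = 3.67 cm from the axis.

6.11×10^-9 T

Between the plates the displacement current equals the wire current: I_d = 11.0 mA = 0.0110 A.
An Ampèrian loop of radius r encloses a fraction (r/R)² of I_d. Then B·2πr = μ₀ I_d (r/R)², giving B = μ₀ I_d r/(2πR²) = 6.11×10^-9 T.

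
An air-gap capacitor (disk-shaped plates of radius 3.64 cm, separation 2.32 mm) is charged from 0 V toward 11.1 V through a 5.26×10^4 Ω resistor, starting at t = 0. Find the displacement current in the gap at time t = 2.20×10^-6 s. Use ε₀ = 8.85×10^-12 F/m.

C = ε₀A/d = (8.85×10^-12)(4.162×10^-3)/(2.32×10^-3) = 1.588×10^-11 F and τ = RC = 8.353×10^-7 s. I_d in the gap equals the RC charging current.
I_d(t) = (V₀/R) e^(−t/τ) = 2.110×10^-4 · e^(−2.634) = 1.51×10^-5 A.

1.51×10^-5 A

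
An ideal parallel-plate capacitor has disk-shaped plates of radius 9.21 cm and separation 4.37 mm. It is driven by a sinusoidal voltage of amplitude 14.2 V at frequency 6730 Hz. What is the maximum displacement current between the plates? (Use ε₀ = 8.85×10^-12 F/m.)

(dE/dt)_max = V₀ω/d = 1.374×10^8 V/(m·s); ω = 2πf = 4.229×10^4 rad/s.
I_d,max = ε₀ A (dE/dt)_max = (8.85×10^-12)(0.02665)(1.374×10^8) = 3.24×10^-5 A.

3.24×10^-5 A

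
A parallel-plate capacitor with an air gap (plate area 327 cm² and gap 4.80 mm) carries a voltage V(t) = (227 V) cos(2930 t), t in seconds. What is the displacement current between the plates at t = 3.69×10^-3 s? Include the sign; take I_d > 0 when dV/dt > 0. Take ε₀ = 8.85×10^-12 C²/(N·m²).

dV/dt = (227)(2930)·−sin(10.8117) = 6.539×10^5 V/s.
I_d = C dV/dt with C = ε₀A/d = (8.85×10^-12)(0.0327)/(4.80×10^-3) = 6.029×10^-11 F, so I_d = (6.029×10^-11)(6.539×10^5) = 3.94×10^-5 A.

3.94×10^-5 A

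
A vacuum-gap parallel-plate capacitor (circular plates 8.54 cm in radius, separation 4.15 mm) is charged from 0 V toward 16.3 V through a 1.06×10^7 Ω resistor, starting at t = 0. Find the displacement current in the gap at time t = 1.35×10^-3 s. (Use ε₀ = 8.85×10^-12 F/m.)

C = ε₀A/d = (8.85×10^-12)(0.02291)/(4.15×10^-3) = 4.886×10^-11 F and τ = RC = 5.179×10^-4 s. I_d in the gap equals the RC charging current.
I_d(t) = (V₀/R) e^(−t/τ) = 1.538×10^-6 · e^(−2.607) = 1.13×10^-7 A.

1.13×10^-7 A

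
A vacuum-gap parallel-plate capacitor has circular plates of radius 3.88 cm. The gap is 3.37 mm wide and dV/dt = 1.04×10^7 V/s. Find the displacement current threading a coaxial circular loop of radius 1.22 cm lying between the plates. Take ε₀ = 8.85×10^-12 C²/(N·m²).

1.28×10^-5 A

dE/dt = (dV/dt)/d = 3.086×10^9 V/(m·s); I_d = ε₀(πR²)(dE/dt) = (8.85×10^-12)(4.729×10^-3)(3.086×10^9) = 1.292×10^-4 A.
The field is uniform, so I_d,enc = I_d (r/R)² = (1.292×10^-4)(1.22/3.88)² = 1.28×10^-5 A.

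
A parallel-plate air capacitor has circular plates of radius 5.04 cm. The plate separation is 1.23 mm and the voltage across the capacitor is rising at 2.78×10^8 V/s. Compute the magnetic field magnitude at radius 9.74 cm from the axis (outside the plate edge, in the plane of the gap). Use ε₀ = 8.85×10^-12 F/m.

With E = V/d, dE/dt = 2.260×10^11 V/(m·s) and πR² = 7.980×10^-3 m², giving I_d = ε₀ πR² dE/dt = 0.01596 A.
Outside the plates the loop encloses all of I_d, so B·2πr = μ₀ I_d and B = 3.28×10^-8 T.

3.28×10^-8 T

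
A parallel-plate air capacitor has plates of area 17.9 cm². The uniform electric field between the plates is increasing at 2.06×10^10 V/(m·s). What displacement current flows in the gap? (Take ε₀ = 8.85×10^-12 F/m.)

3.26×10^-4 A

The displacement current is ε₀ times dΦ_E/dt = ε₀ A dE/dt = (8.85×10^-12)(1.79×10^-3)(2.06×10^10) = 3.26×10^-4 A.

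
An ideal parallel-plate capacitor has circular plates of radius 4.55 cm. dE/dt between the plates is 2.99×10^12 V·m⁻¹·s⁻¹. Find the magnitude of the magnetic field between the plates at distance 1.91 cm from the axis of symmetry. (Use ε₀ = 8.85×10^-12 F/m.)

Through the whole plate area (πR² = 6.504×10^-3 m²), I_d = ε₀ πR² dE/dt = 0.1721 A.
For r < R the Ampère–Maxwell law gives B(2πr) = μ₀ I_d (r²/R²), so B = μ₀ I_d r/(2πR²) = (4π×10^-7)(0.1721)(0.0191)/(2π·0.0455²) = 3.18×10^-7 T.

3.18×10^-7 T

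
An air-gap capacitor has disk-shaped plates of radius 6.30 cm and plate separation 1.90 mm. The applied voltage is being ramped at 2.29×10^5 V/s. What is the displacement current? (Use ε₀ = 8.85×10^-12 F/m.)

The displacement current equals the charging current C dV/dt. With C = ε₀A/d = (8.85×10^-12)(0.01247)/(1.90×10^-3) = 5.808×10^-11 F, I_d = (5.808×10^-11)(2.29×10^5) = 1.33×10^-5 A.

1.33×10^-5 A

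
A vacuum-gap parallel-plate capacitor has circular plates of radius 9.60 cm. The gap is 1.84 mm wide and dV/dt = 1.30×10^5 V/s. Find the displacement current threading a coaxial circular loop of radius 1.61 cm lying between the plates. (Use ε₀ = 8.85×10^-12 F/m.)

5.09×10^-7 A

With E = V/d, dE/dt = 7.065×10^7 V/(m·s) and πR² = 0.02895 m², giving I_d = ε₀ πR² dE/dt = 1.810×10^-5 A.
Through an area πr² the displacement current is I_d·(πr²/πR²) = I_d (r/R)² = 5.09×10^-7 A.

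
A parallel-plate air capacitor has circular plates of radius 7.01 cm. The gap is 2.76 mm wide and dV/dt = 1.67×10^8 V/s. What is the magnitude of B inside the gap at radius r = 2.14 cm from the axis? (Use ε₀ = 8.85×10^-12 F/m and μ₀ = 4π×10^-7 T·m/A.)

dE/dt = (dV/dt)/d = 6.051×10^10 V/(m·s); I_d = ε₀(πR²)(dE/dt) = (8.85×10^-12)(0.01544)(6.051×10^10) = 8.268×10^-3 A.
∮B·dl = μ₀ I_d,enc with I_d,enc = I_d r²/R² = 7.705×10^-4 A; so B = μ₀ I_d,enc/(2πr) = 7.20×10^-9 T.

7.20×10^-9 T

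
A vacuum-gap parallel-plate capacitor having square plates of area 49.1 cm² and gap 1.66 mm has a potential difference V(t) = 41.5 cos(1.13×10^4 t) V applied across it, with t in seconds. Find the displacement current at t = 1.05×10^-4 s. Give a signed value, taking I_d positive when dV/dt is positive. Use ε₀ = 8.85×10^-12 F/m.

C = ε₀A/d = (8.85×10^-12)(4.91×10^-3)/(1.66×10^-3) = 2.618×10^-11 F. dV/dt = V₀ω·−sin(ωt); at ωt = 1.1865 rad this factor is -0.9271.
I_d = C dV/dt = (2.618×10^-11)(41.5)(1.13×10^4)(-0.9271) = -1.14×10^-5 A.

-1.14×10^-5 A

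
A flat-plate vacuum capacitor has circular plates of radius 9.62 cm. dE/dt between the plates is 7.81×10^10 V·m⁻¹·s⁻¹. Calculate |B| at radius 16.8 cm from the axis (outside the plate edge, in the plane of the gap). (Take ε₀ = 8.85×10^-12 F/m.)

2.39×10^-8 T

Through the whole plate area (πR² = 0.02907 m²), I_d = ε₀ πR² dE/dt = 0.02009 A.
For r ≥ R the full I_d is enclosed: B = μ₀ I_d/(2πr) = (4π×10^-7)(0.02009)/(2π·0.168) = 2.39×10^-8 T.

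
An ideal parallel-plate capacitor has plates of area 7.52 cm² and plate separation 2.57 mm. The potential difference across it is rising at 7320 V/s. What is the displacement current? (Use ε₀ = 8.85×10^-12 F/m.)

1.90×10^-8 A

The displacement current equals the charging current C dV/dt. With C = ε₀A/d = (8.85×10^-12)(7.52×10^-4)/(2.57×10^-3) = 2.590×10^-12 F, I_d = (2.590×10^-12)(7320) = 1.90×10^-8 A.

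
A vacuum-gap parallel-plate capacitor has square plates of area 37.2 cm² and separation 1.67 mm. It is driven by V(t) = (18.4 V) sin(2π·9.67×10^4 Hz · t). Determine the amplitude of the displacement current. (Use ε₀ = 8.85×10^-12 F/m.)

C = ε₀A/d = (8.85×10^-12)(3.72×10^-3)/(1.67×10^-3) = 1.971×10^-11 F; ω = 2πf = 6.076×10^5 rad/s.
I_d = C dV/dt, so |I_d|_max = C V₀ ω = (1.971×10^-11)(18.4)(6.076×10^5) = 2.20×10^-4 A.

2.20×10^-4 A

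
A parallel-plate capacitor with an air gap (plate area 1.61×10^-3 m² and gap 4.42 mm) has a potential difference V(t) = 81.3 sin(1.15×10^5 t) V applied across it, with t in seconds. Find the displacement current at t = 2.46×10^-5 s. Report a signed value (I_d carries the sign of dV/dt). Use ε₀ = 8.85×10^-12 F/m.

-2.87×10^-5 A

C = ε₀A/d = (8.85×10^-12)(1.61×10^-3)/(4.42×10^-3) = 3.224×10^-12 F. dV/dt = V₀ω·cos(ωt); at ωt = 2.829 rad this factor is -0.9515.
I_d = C dV/dt = (3.224×10^-12)(81.3)(1.15×10^5)(-0.9515) = -2.87×10^-5 A.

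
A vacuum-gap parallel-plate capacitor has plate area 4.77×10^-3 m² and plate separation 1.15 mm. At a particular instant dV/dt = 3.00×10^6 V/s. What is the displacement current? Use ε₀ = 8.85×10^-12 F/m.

1.10×10^-4 A

The field between the plates is E = V/d, so dE/dt = (3.00×10^6)/(1.15×10^-3 m) = 2.609×10^9 V/(m·s).
I_d = ε₀ A (dE/dt) = (8.85×10^-12)(4.77×10^-3)(2.609×10^9) = 1.10×10^-4 A.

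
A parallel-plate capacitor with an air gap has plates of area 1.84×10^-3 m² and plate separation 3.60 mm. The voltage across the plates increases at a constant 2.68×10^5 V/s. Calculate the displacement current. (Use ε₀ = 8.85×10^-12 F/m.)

1.21×10^-6 A

The field between the plates is E = V/d, so dE/dt = (2.68×10^5)/(3.60×10^-3 m) = 7.444×10^7 V/(m·s).
I_d = ε₀ A (dE/dt) = (8.85×10^-12)(1.84×10^-3)(7.444×10^7) = 1.21×10^-6 A.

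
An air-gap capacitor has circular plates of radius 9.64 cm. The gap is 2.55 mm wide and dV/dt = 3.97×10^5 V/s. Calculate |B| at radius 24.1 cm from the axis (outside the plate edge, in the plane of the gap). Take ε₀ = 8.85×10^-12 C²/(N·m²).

3.34×10^-11 T

With E = V/d, dE/dt = 1.557×10^8 V/(m·s) and πR² = 0.02919 m², giving I_d = ε₀ πR² dE/dt = 4.022×10^-5 A.
Outside the plates the loop encloses all of I_d, so B·2πr = μ₀ I_d and B = 3.34×10^-11 T.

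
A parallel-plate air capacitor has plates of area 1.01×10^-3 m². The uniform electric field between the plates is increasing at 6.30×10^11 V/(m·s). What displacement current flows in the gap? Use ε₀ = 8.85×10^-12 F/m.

With a uniform field, Φ_E = EA, so I_d = ε₀ A dE/dt = 5.63×10^-3 A.

5.63×10^-3 A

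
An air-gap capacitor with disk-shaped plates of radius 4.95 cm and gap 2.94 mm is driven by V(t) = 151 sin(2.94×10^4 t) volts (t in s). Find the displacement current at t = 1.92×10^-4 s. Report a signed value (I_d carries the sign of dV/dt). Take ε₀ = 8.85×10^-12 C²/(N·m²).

8.26×10^-5 A

dE/dt = (V₀ω/d)·cos(ωt) with ωt = 5.6448 rad: (151)(2.94×10^4)(0.8031)/(2.94×10^-3) = 1.213×10^9 V/(m·s).
I_d = ε₀ A dE/dt = (8.85×10^-12)(7.698×10^-3)(1.213×10^9) = 8.26×10^-5 A.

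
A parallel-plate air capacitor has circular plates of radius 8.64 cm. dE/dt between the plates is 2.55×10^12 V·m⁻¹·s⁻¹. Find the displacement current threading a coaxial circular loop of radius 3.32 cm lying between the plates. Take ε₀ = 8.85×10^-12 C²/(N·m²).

0.0781 A

Total displacement current: I_d = ε₀(πR²)(dE/dt) = (8.85×10^-12)(0.02345)(2.55×10^12) = 0.5292 A.
The field is uniform, so I_d,enc = I_d (r/R)² = (0.5292)(3.32/8.64)² = 0.0781 A.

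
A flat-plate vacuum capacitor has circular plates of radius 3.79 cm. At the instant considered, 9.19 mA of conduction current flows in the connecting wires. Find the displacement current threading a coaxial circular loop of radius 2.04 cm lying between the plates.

2.66×10^-3 A

By continuity the displacement current in the gap matches the conduction current: I_d = 9.19×10^-3 A.
The field is uniform, so I_d,enc = I_d (r/R)² = (9.19×10^-3)(2.04/3.79)² = 2.66×10^-3 A.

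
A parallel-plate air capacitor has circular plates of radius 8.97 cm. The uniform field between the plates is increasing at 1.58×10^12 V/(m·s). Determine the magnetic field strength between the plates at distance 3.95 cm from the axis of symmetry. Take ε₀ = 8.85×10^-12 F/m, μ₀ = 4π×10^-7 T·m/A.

3.47×10^-7 T

Through the whole plate area (πR² = 0.02528 m²), I_d = ε₀ πR² dE/dt = 0.3535 A.
For r < R the Ampère–Maxwell law gives B(2πr) = μ₀ I_d (r²/R²), so B = μ₀ I_d r/(2πR²) = (4π×10^-7)(0.3535)(0.0395)/(2π·0.0897²) = 3.47×10^-7 T.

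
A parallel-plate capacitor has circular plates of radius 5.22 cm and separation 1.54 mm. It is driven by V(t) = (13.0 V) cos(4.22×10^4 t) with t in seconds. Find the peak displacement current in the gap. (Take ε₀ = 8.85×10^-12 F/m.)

(dE/dt)_max = V₀ω/d = 3.562×10^8 V/(m·s); ω = 4.22×10^4 rad/s.
I_d,max = ε₀ A (dE/dt)_max = (8.85×10^-12)(8.560×10^-3)(3.562×10^8) = 2.70×10^-5 A.

2.70×10^-5 A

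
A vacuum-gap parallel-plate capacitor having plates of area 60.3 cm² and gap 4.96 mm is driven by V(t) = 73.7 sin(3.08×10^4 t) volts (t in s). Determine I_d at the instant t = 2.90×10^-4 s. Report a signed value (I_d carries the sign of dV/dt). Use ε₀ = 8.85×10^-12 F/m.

-2.15×10^-5 A

C = ε₀A/d = (8.85×10^-12)(6.03×10^-3)/(4.96×10^-3) = 1.076×10^-11 F. dV/dt = V₀ω·cos(ωt); at ωt = 8.932 rad this factor is -0.8810.
I_d = C dV/dt = (1.076×10^-11)(73.7)(3.08×10^4)(-0.8810) = -2.15×10^-5 A.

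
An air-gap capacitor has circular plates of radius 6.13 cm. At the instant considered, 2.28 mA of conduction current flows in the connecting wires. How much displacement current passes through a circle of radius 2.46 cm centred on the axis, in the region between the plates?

By continuity the displacement current in the gap matches the conduction current: I_d = 2.28×10^-3 A.
Through an area πr² the displacement current is I_d·(πr²/πR²) = I_d (r/R)² = 3.67×10^-4 A.

3.67×10^-4 A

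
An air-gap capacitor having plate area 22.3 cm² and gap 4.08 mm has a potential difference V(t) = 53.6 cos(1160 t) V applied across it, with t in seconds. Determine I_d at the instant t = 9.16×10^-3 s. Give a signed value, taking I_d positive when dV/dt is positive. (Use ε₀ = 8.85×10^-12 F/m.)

2.80×10^-7 A

dV/dt = (53.6)(1160)·−sin(10.6256) = 5.797×10^4 V/s.
I_d = C dV/dt with C = ε₀A/d = (8.85×10^-12)(2.23×10^-3)/(4.08×10^-3) = 4.837×10^-12 F, so I_d = (4.837×10^-12)(5.797×10^4) = 2.80×10^-7 A.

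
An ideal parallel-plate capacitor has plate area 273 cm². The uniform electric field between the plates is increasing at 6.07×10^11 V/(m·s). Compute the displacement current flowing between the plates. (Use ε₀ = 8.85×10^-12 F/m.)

0.147 A

I_d = ε₀ A (dE/dt) = (8.85×10^-12)(0.0273 m²)(6.07×10^11) = 0.147 A.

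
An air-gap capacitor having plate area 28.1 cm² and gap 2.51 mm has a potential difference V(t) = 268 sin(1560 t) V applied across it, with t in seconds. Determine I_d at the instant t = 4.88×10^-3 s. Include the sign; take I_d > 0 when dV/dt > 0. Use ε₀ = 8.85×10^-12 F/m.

9.89×10^-7 A

dV/dt = (268)(1560)·cos(7.6128) = 9.986×10^4 V/s.
I_d = C dV/dt with C = ε₀A/d = (8.85×10^-12)(2.81×10^-3)/(2.51×10^-3) = 9.908×10^-12 F, so I_d = (9.908×10^-12)(9.986×10^4) = 9.89×10^-7 A.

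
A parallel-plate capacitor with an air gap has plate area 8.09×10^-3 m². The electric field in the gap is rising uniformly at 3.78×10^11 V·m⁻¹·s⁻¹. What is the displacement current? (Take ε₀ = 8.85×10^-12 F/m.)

0.0271 A

With a uniform field, Φ_E = EA, so I_d = ε₀ A dE/dt = 0.0271 A.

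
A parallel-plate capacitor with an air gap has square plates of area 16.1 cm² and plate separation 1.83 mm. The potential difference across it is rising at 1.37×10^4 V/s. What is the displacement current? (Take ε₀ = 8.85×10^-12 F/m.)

The field between the plates is E = V/d, so dE/dt = (1.37×10^4)/(1.83×10^-3 m) = 7.486×10^6 V/(m·s).
I_d = ε₀ A (dE/dt) = (8.85×10^-12)(1.61×10^-3)(7.486×10^6) = 1.07×10^-7 A.

1.07×10^-7 A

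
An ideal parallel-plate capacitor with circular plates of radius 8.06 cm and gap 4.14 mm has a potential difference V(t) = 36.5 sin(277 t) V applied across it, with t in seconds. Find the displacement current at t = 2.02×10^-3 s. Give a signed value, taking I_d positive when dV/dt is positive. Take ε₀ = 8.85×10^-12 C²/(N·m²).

dV/dt = (36.5)(277)·cos(0.55954) = 8569 V/s.
I_d = C dV/dt with C = ε₀A/d = (8.85×10^-12)(0.02041)/(4.14×10^-3) = 4.363×10^-11 F, so I_d = (4.363×10^-11)(8569) = 3.74×10^-7 A.

3.74×10^-7 A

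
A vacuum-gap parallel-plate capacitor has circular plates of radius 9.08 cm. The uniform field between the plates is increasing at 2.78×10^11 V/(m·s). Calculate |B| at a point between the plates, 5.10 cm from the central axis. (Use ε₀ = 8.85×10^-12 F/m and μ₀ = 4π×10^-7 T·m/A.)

7.88×10^-8 T

Total displacement current: I_d = ε₀(πR²)(dE/dt) = (8.85×10^-12)(0.02590)(2.78×10^11) = 0.06372 A.
An Ampèrian loop of radius r encloses a fraction (r/R)² of I_d. Then B·2πr = μ₀ I_d (r/R)², giving B = μ₀ I_d r/(2πR²) = 7.88×10^-8 T.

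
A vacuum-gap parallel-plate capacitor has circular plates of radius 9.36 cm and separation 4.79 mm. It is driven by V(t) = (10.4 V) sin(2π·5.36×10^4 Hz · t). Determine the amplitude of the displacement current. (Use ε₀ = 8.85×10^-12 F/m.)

The displacement current equals the conduction current C dV/dt, which peaks at C V₀ ω.
With C = ε₀A/d = (8.85×10^-12)(0.02752)/(4.79×10^-3) = 5.085×10^-11 F and ω = 2πf = 3.368×10^5 rad/s, I_d,max = (5.085×10^-11)(10.4)(3.368×10^5) = 1.78×10^-4 A.

1.78×10^-4 A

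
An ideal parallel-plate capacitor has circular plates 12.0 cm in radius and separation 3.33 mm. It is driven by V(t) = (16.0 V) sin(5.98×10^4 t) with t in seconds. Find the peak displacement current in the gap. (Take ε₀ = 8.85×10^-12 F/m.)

1.15×10^-4 A

C = ε₀A/d = (8.85×10^-12)(0.04524)/(3.33×10^-3) = 1.202×10^-10 F; ω = 5.98×10^4 rad/s.
I_d = C dV/dt, so |I_d|_max = C V₀ ω = (1.202×10^-10)(16.0)(5.98×10^4) = 1.15×10^-4 A.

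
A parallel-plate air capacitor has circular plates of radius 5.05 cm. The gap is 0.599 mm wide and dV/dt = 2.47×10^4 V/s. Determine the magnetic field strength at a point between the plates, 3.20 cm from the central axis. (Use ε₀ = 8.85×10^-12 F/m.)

dE/dt = (dV/dt)/d = 4.124×10^7 V/(m·s); I_d = ε₀(πR²)(dE/dt) = (8.85×10^-12)(8.012×10^-3)(4.124×10^7) = 2.924×10^-6 A.
An Ampèrian loop of radius r encloses a fraction (r/R)² of I_d. Then B·2πr = μ₀ I_d (r/R)², giving B = μ₀ I_d r/(2πR²) = 7.34×10^-12 T.

7.34×10^-12 T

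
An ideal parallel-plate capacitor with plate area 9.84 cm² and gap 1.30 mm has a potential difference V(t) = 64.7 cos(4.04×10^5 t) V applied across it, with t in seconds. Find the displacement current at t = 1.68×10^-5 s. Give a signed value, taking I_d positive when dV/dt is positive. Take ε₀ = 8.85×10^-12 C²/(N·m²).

dE/dt = (V₀ω/d)·−sin(ωt) with ωt = 6.7872 rad: (64.7)(4.04×10^5)(-0.4829)/(1.30×10^-3) = -9.710×10^9 V/(m·s).
I_d = ε₀ A dE/dt = (8.85×10^-12)(9.84×10^-4)(-9.710×10^9) = -8.46×10^-5 A.

-8.46×10^-5 A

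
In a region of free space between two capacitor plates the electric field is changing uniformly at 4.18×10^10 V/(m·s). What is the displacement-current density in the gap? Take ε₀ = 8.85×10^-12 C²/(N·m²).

J_d = ε₀ dE/dt = (8.85×10^-12)(4.18×10^10) = 0.370 A/m².

0.370 A/m²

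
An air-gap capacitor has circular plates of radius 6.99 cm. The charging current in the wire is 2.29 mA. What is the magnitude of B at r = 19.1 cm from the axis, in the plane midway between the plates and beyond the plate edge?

No conduction current crosses the gap, so I_d there equals the 2.29×10^-3 A in the leads.
Outside the plates the loop encloses all of I_d, so B·2πr = μ₀ I_d and B = 2.40×10^-9 T.

2.40×10^-9 T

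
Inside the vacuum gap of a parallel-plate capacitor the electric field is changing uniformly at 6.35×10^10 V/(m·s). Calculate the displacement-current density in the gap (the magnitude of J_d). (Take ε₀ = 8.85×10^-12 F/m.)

J_d = ε₀ ∂E/∂t, so J_d = 0.562 A/m².

0.562 A/m²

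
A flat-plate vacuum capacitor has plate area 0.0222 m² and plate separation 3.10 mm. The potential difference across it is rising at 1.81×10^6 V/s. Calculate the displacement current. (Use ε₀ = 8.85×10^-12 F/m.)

E = V/d so dE/dt = (dV/dt)/d = 5.839×10^8 V/(m·s), and I_d = ε₀ A dE/dt = (8.85×10^-12)(0.0222)(5.839×10^8) = 1.15×10^-4 A.

1.15×10^-4 A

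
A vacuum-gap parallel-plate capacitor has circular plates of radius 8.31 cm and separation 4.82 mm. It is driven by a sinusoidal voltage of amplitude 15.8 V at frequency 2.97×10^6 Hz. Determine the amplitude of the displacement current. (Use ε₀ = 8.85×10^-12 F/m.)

0.0117 A

(dE/dt)_max = V₀ω/d = 6.117×10^10 V/(m·s); ω = 2πf = 1.866×10^7 rad/s.
I_d,max = ε₀ A (dE/dt)_max = (8.85×10^-12)(0.02169)(6.117×10^10) = 0.0117 A.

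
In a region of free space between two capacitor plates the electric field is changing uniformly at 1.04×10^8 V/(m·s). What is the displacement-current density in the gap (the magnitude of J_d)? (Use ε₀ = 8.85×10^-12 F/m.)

9.20×10^-4 A/m²

J_d = ε₀ ∂E/∂t, so J_d = 9.20×10^-4 A/m².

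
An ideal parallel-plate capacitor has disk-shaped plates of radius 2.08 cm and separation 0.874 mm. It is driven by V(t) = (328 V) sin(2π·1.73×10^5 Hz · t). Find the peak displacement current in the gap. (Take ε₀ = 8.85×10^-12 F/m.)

4.91×10^-3 A

C = ε₀A/d = (8.85×10^-12)(1.359×10^-3)/(8.74×10^-4) = 1.376×10^-11 F; ω = 2πf = 1.087×10^6 rad/s.
I_d = C dV/dt, so |I_d|_max = C V₀ ω = (1.376×10^-11)(328)(1.087×10^6) = 4.91×10^-3 A.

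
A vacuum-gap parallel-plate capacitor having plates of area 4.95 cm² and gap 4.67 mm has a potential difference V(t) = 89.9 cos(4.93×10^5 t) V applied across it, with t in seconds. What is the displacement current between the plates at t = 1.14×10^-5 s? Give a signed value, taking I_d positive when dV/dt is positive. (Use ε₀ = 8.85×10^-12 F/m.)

2.56×10^-5 A

dE/dt = (V₀ω/d)·−sin(ωt) with ωt = 5.6202 rad: (89.9)(4.93×10^5)(0.6155)/(4.67×10^-3) = 5.841×10^9 V/(m·s).
I_d = ε₀ A dE/dt = (8.85×10^-12)(4.95×10^-4)(5.841×10^9) = 2.56×10^-5 A.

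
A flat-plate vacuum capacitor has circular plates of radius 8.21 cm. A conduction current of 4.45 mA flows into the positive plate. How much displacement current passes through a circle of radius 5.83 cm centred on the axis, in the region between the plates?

2.24×10^-3 A

By continuity the displacement current in the gap matches the conduction current: I_d = 4.45×10^-3 A.
Through an area πr² the displacement current is I_d·(πr²/πR²) = I_d (r/R)² = 2.24×10^-3 A.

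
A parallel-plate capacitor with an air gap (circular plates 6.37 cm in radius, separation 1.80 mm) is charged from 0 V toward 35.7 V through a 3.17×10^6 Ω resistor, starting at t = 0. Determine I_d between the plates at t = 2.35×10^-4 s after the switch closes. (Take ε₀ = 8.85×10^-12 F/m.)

3.45×10^-6 A

C = ε₀A/d = (8.85×10^-12)(0.01275)/(1.80×10^-3) = 6.269×10^-11 F, so τ = RC = 1.987×10^-4 s.
The conduction current is I(t) = (V₀/R) e^(−t/τ), and the displacement current between the plates equals it.
t/τ = 1.183; I_d = (35.7/3.17×10^6) · e^(−1.183) = (1.126×10^-5)(0.3064) = 3.45×10^-6 A.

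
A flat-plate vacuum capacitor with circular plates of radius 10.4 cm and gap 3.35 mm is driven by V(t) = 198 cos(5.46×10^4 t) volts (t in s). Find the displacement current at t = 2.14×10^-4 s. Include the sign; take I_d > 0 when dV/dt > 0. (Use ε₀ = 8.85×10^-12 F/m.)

C = ε₀A/d = (8.85×10^-12)(0.03398)/(3.35×10^-3) = 8.977×10^-11 F. dV/dt = V₀ω·−sin(ωt); at ωt = 11.6844 rad this factor is 0.7720.
I_d = C dV/dt = (8.977×10^-11)(198)(5.46×10^4)(0.7720) = 7.49×10^-4 A.

7.49×10^-4 A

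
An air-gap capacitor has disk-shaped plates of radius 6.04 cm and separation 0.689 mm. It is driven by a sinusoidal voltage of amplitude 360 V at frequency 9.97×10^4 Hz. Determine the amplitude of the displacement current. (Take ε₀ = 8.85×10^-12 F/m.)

0.0332 A

The displacement current equals the conduction current C dV/dt, which peaks at C V₀ ω.
With C = ε₀A/d = (8.85×10^-12)(0.01146)/(6.89×10^-4) = 1.472×10^-10 F and ω = 2πf = 6.264×10^5 rad/s, I_d,max = (1.472×10^-10)(360)(6.264×10^5) = 0.0332 A.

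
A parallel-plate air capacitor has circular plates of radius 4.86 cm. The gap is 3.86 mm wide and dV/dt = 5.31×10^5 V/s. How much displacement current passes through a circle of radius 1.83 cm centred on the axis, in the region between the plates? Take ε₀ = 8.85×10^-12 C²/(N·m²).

I_d = C dV/dt with C = ε₀πR²/d = 1.701×10^-11 F, so I_d = (1.701×10^-11)(5.31×10^5) = 9.032×10^-6 A.
The field is uniform, so I_d,enc = I_d (r/R)² = (9.032×10^-6)(1.83/4.86)² = 1.28×10^-6 A.

1.28×10^-6 A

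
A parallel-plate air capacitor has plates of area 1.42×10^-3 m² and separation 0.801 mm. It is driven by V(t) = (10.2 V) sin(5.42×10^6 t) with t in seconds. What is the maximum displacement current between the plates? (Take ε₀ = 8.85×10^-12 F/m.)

8.67×10^-4 A

(dE/dt)_max = V₀ω/d = 6.902×10^10 V/(m·s); ω = 5.42×10^6 rad/s.
I_d,max = ε₀ A (dE/dt)_max = (8.85×10^-12)(1.42×10^-3)(6.902×10^10) = 8.67×10^-4 A.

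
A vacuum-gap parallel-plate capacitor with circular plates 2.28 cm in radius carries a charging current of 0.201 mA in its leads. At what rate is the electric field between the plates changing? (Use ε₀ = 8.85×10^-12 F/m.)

By continuity, I_d in the gap equals the 0.201 mA flowing in the wire.
Since I_d = ε₀ A dE/dt, dE/dt = I_d/(ε₀A) = (2.01×10^-4)/((8.85×10^-12)(1.633×10^-3)) = 1.39×10^10 V/(m·s).

1.39×10^10 V/(m·s)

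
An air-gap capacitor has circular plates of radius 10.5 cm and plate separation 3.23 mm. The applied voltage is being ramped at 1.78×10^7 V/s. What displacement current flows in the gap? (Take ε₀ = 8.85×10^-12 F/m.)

E = V/d so dE/dt = (dV/dt)/d = 5.511×10^9 V/(m·s), and I_d = ε₀ A dE/dt = (8.85×10^-12)(0.03464)(5.511×10^9) = 1.69×10^-3 A.

1.69×10^-3 A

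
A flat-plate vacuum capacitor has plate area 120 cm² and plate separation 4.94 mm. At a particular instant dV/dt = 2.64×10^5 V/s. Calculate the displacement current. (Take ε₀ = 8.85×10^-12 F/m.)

C = ε₀A/d = (8.85×10^-12)(0.0120)/(4.94×10^-3) = 2.150×10^-11 F.
I_d = C dV/dt = (2.150×10^-11)(2.64×10^5) = 5.68×10^-6 A.

5.68×10^-6 A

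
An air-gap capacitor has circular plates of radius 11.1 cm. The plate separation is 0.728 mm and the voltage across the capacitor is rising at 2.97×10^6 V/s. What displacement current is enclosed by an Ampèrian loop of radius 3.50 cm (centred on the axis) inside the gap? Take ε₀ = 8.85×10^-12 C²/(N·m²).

1.39×10^-4 A

I_d = C dV/dt with C = ε₀πR²/d = 4.706×10^-10 F, so I_d = (4.706×10^-10)(2.97×10^6) = 1.398×10^-3 A.
The field is uniform, so I_d,enc = I_d (r/R)² = (1.398×10^-3)(3.50/11.1)² = 1.39×10^-4 A.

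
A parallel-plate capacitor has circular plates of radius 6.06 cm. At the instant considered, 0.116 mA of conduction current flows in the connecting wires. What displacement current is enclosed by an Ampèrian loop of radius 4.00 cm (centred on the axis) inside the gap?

No conduction current crosses the gap, so I_d there equals the 1.16×10^-4 A in the leads.
Since J_d is uniform, the enclosed fraction is (r/R)² = 0.4357, giving I_d,enc = 5.05×10^-5 A.

5.05×10^-5 A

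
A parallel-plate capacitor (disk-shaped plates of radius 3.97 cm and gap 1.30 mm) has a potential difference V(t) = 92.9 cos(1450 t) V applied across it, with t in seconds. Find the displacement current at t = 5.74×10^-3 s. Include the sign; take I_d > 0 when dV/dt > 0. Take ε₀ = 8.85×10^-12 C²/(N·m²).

-4.05×10^-6 A

dE/dt = (V₀ω/d)·−sin(ωt) with ωt = 8.323 rad: (92.9)(1450)(-0.8920)/(1.30×10^-3) = -9.243×10^7 V/(m·s).
I_d = ε₀ A dE/dt = (8.85×10^-12)(4.951×10^-3)(-9.243×10^7) = -4.05×10^-6 A.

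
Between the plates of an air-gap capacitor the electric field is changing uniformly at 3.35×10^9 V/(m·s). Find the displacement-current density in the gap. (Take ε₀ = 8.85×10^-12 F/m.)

0.0296 A/m²

J_d = ε₀ ∂E/∂t, so J_d = 0.0296 A/m².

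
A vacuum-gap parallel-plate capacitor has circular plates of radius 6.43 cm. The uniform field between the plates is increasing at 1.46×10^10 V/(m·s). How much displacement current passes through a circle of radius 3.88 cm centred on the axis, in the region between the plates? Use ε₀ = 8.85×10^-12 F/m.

Through the whole plate area (πR² = 0.01299 m²), I_d = ε₀ πR² dE/dt = 1.678×10^-3 A.
Through an area πr² the displacement current is I_d·(πr²/πR²) = I_d (r/R)² = 6.11×10^-4 A.

6.11×10^-4 A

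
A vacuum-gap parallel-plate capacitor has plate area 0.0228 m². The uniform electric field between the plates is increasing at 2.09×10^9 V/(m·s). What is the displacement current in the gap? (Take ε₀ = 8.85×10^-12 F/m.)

4.22×10^-4 A

The displacement current is ε₀ times dΦ_E/dt = ε₀ A dE/dt = (8.85×10^-12)(0.0228)(2.09×10^9) = 4.22×10^-4 A.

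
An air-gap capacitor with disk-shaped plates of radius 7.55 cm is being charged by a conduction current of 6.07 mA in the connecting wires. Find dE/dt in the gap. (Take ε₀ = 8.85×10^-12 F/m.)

Charge continuity gives I_d = I = 6.07×10^-3 A between the plates.
Since I_d = ε₀ A dE/dt, dE/dt = I_d/(ε₀A) = (6.07×10^-3)/((8.85×10^-12)(0.01791)) = 3.83×10^10 V/(m·s).

3.83×10^10 V/(m·s)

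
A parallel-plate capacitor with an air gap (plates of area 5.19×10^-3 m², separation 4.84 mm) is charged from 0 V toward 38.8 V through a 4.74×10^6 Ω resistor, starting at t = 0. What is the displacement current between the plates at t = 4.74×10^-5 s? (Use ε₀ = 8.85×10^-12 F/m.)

2.85×10^-6 A

C = ε₀A/d = (8.85×10^-12)(5.19×10^-3)/(4.84×10^-3) = 9.490×10^-12 F, so τ = RC = 4.498×10^-5 s.
The conduction current is I(t) = (V₀/R) e^(−t/τ), and the displacement current between the plates equals it.
t/τ = 1.054; I_d = (38.8/4.74×10^6) · e^(−1.054) = (8.186×10^-6)(0.3485) = 2.85×10^-6 A.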